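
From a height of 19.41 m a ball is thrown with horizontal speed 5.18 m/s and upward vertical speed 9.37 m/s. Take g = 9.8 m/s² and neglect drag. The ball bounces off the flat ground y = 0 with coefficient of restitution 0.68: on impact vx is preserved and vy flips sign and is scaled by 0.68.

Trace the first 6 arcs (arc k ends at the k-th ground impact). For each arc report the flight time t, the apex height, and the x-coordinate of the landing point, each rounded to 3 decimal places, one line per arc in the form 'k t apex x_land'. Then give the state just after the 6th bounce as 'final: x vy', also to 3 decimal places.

1 3.164 23.889 16.390
2 3.003 11.046 31.945
3 2.042 5.108 42.523
4 1.389 2.362 49.716
5 0.944 1.092 54.607
6 0.642 0.505 57.933
final: 57.933 2.139

Arc 1: start y=19.410, vy=9.370 → t=3.164, apex=23.889, x_land=16.390, impact vy=-21.639
  bounce: vy ← 0.68·21.639 = 14.714
Arc 2: start y=0.000, vy=14.714 → t=3.003, apex=11.046, x_land=31.945, impact vy=-14.714
  bounce: vy ← 0.68·14.714 = 10.006
Arc 3: start y=0.000, vy=10.006 → t=2.042, apex=5.108, x_land=42.523, impact vy=-10.006
  bounce: vy ← 0.68·10.006 = 6.804
Arc 4: start y=0.000, vy=6.804 → t=1.389, apex=2.362, x_land=49.716, impact vy=-6.804
  bounce: vy ← 0.68·6.804 = 4.627
Arc 5: start y=0.000, vy=4.627 → t=0.944, apex=1.092, x_land=54.607, impact vy=-4.627
  bounce: vy ← 0.68·4.627 = 3.146
Arc 6: start y=0.000, vy=3.146 → t=0.642, apex=0.505, x_land=57.933, impact vy=-3.146
  bounce: vy ← 0.68·3.146 = 2.139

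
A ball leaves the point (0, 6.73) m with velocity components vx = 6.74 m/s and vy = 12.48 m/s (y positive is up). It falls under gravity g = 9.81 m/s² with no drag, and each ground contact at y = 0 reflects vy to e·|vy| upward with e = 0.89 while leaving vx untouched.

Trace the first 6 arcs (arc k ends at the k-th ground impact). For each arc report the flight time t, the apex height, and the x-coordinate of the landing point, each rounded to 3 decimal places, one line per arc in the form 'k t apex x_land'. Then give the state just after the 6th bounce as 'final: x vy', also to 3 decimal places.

Arc 1: start y=6.730, vy=12.480 → t=3.001, apex=14.668, x_land=20.230, impact vy=-16.964
  bounce: vy ← 0.89·16.964 = 15.098
Arc 2: start y=0.000, vy=15.098 → t=3.078, apex=11.619, x_land=40.977, impact vy=-15.098
  bounce: vy ← 0.89·15.098 = 13.438
Arc 3: start y=0.000, vy=13.438 → t=2.740, apex=9.203, x_land=59.441, impact vy=-13.438
  bounce: vy ← 0.89·13.438 = 11.959
Arc 4: start y=0.000, vy=11.959 → t=2.438, apex=7.290, x_land=75.875, impact vy=-11.959
  bounce: vy ← 0.89·11.959 = 10.644
Arc 5: start y=0.000, vy=10.644 → t=2.170, apex=5.774, x_land=90.501, impact vy=-10.644
  bounce: vy ← 0.89·10.644 = 9.473
Arc 6: start y=0.000, vy=9.473 → t=1.931, apex=4.574, x_land=103.518, impact vy=-9.473
  bounce: vy ← 0.89·9.473 = 8.431

1 3.001 14.668 20.230
2 3.078 11.619 40.977
3 2.740 9.203 59.441
4 2.438 7.290 75.875
5 2.170 5.774 90.501
6 1.931 4.574 103.518
final: 103.518 8.431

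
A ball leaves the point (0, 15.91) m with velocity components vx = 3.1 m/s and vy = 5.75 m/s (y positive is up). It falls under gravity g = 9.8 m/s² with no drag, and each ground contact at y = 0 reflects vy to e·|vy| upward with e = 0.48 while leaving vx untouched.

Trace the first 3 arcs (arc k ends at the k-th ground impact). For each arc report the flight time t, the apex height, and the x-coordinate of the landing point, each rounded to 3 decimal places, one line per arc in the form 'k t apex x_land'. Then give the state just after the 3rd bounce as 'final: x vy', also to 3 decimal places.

1 2.482 17.597 7.694
2 1.819 4.054 13.333
3 0.873 0.934 16.040
final: 16.040 2.054

Arc 1: start y=15.910, vy=5.750 → t=2.482, apex=17.597, x_land=7.694, impact vy=-18.571
  bounce: vy ← 0.48·18.571 = 8.914
Arc 2: start y=0.000, vy=8.914 → t=1.819, apex=4.054, x_land=13.333, impact vy=-8.914
  bounce: vy ← 0.48·8.914 = 4.279
Arc 3: start y=0.000, vy=4.279 → t=0.873, apex=0.934, x_land=16.040, impact vy=-4.279
  bounce: vy ← 0.48·4.279 = 2.054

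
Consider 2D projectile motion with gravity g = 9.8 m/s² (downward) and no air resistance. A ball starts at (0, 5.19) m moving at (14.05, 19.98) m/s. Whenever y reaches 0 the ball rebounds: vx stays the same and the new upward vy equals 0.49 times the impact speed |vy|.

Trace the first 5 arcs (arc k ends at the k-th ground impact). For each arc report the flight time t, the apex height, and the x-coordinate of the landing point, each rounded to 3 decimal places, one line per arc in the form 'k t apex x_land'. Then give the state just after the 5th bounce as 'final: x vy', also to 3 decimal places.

Arc 1: start y=5.190, vy=19.980 → t=4.323, apex=25.557, x_land=60.732, impact vy=-22.381
  bounce: vy ← 0.49·22.381 = 10.967
Arc 2: start y=0.000, vy=10.967 → t=2.238, apex=6.136, x_land=92.178, impact vy=-10.967
  bounce: vy ← 0.49·10.967 = 5.374
Arc 3: start y=0.000, vy=5.374 → t=1.097, apex=1.473, x_land=107.587, impact vy=-5.374
  bounce: vy ← 0.49·5.374 = 2.633
Arc 4: start y=0.000, vy=2.633 → t=0.537, apex=0.354, x_land=115.137, impact vy=-2.633
  bounce: vy ← 0.49·2.633 = 1.290
Arc 5: start y=0.000, vy=1.290 → t=0.263, apex=0.085, x_land=118.836, impact vy=-1.290
  bounce: vy ← 0.49·1.290 = 0.632

1 4.323 25.557 60.732
2 2.238 6.136 92.178
3 1.097 1.473 107.587
4 0.537 0.354 115.137
5 0.263 0.085 118.836
final: 118.836 0.632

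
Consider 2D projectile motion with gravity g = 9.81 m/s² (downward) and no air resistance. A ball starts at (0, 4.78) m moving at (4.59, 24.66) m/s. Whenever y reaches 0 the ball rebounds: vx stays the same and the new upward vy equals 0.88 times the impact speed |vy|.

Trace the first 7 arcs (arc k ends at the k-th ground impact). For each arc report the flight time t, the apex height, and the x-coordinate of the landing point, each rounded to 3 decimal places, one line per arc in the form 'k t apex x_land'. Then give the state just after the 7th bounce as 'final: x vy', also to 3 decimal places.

Arc 1: start y=4.780, vy=24.660 → t=5.214, apex=35.775, x_land=23.934, impact vy=-26.493
  bounce: vy ← 0.88·26.493 = 23.314
Arc 2: start y=0.000, vy=23.314 → t=4.753, apex=27.704, x_land=45.751, impact vy=-23.314
  bounce: vy ← 0.88·23.314 = 20.516
Arc 3: start y=0.000, vy=20.516 → t=4.183, apex=21.454, x_land=64.950, impact vy=-20.516
  bounce: vy ← 0.88·20.516 = 18.054
Arc 4: start y=0.000, vy=18.054 → t=3.681, apex=16.614, x_land=81.845, impact vy=-18.054
  bounce: vy ← 0.88·18.054 = 15.888
Arc 5: start y=0.000, vy=15.888 → t=3.239, apex=12.866, x_land=96.713, impact vy=-15.888
  bounce: vy ← 0.88·15.888 = 13.981
Arc 6: start y=0.000, vy=13.981 → t=2.850, apex=9.963, x_land=109.796, impact vy=-13.981
  bounce: vy ← 0.88·13.981 = 12.304
Arc 7: start y=0.000, vy=12.304 → t=2.508, apex=7.716, x_land=121.310, impact vy=-12.304
  bounce: vy ← 0.88·12.304 = 10.827

1 5.214 35.775 23.934
2 4.753 27.704 45.751
3 4.183 21.454 64.950
4 3.681 16.614 81.845
5 3.239 12.866 96.713
6 2.850 9.963 109.796
7 2.508 7.716 121.310
final: 121.310 10.827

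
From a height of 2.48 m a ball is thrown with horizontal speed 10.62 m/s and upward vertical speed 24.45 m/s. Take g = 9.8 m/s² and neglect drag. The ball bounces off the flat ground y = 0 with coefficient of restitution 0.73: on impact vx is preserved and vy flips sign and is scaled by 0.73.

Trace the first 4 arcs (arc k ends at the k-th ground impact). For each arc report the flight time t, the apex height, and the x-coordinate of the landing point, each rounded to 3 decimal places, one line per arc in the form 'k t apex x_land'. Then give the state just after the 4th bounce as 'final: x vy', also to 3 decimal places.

Arc 1: start y=2.480, vy=24.450 → t=5.089, apex=32.980, x_land=54.048, impact vy=-25.425
  bounce: vy ← 0.73·25.425 = 18.560
Arc 2: start y=0.000, vy=18.560 → t=3.788, apex=17.575, x_land=94.274, impact vy=-18.560
  bounce: vy ← 0.73·18.560 = 13.549
Arc 3: start y=0.000, vy=13.549 → t=2.765, apex=9.366, x_land=123.639, impact vy=-13.549
  bounce: vy ← 0.73·13.549 = 9.891
Arc 4: start y=0.000, vy=9.891 → t=2.018, apex=4.991, x_land=145.075, impact vy=-9.891
  bounce: vy ← 0.73·9.891 = 7.220

1 5.089 32.980 54.048
2 3.788 17.575 94.274
3 2.765 9.366 123.639
4 2.018 4.991 145.075
final: 145.075 7.220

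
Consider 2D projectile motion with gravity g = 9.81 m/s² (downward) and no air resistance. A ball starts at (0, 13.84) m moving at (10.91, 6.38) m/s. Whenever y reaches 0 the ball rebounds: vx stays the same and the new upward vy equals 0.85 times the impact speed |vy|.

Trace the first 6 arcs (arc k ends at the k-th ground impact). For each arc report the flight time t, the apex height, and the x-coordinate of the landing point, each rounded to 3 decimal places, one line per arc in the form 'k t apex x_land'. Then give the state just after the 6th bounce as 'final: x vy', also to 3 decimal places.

1 2.452 15.915 26.747
2 3.062 11.498 60.155
3 2.603 8.308 88.552
4 2.212 6.002 112.690
5 1.881 4.337 133.207
6 1.598 3.133 150.646
final: 150.646 6.664

Arc 1: start y=13.840, vy=6.380 → t=2.452, apex=15.915, x_land=26.747, impact vy=-17.670
  bounce: vy ← 0.85·17.670 = 15.020
Arc 2: start y=0.000, vy=15.020 → t=3.062, apex=11.498, x_land=60.155, impact vy=-15.020
  bounce: vy ← 0.85·15.020 = 12.767
Arc 3: start y=0.000, vy=12.767 → t=2.603, apex=8.308, x_land=88.552, impact vy=-12.767
  bounce: vy ← 0.85·12.767 = 10.852
Arc 4: start y=0.000, vy=10.852 → t=2.212, apex=6.002, x_land=112.690, impact vy=-10.852
  bounce: vy ← 0.85·10.852 = 9.224
Arc 5: start y=0.000, vy=9.224 → t=1.881, apex=4.337, x_land=133.207, impact vy=-9.224
  bounce: vy ← 0.85·9.224 = 7.840
Arc 6: start y=0.000, vy=7.840 → t=1.598, apex=3.133, x_land=150.646, impact vy=-7.840
  bounce: vy ← 0.85·7.840 = 6.664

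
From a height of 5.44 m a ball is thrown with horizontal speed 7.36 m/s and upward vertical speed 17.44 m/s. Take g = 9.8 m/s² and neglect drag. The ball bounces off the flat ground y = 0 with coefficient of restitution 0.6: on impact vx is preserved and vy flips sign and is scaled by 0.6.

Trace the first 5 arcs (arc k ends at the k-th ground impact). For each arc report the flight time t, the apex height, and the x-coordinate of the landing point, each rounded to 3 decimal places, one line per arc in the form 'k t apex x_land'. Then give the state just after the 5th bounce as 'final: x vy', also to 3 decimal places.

Arc 1: start y=5.440, vy=17.440 → t=3.848, apex=20.958, x_land=28.319, impact vy=-20.268
  bounce: vy ← 0.6·20.268 = 12.161
Arc 2: start y=0.000, vy=12.161 → t=2.482, apex=7.545, x_land=46.585, impact vy=-12.161
  bounce: vy ← 0.6·12.161 = 7.296
Arc 3: start y=0.000, vy=7.296 → t=1.489, apex=2.716, x_land=57.544, impact vy=-7.296
  bounce: vy ← 0.6·7.296 = 4.378
Arc 4: start y=0.000, vy=4.378 → t=0.893, apex=0.978, x_land=64.120, impact vy=-4.378
  bounce: vy ← 0.6·4.378 = 2.627
Arc 5: start y=0.000, vy=2.627 → t=0.536, apex=0.352, x_land=68.065, impact vy=-2.627
  bounce: vy ← 0.6·2.627 = 1.576

1 3.848 20.958 28.319
2 2.482 7.545 46.585
3 1.489 2.716 57.544
4 0.893 0.978 64.120
5 0.536 0.352 68.065
final: 68.065 1.576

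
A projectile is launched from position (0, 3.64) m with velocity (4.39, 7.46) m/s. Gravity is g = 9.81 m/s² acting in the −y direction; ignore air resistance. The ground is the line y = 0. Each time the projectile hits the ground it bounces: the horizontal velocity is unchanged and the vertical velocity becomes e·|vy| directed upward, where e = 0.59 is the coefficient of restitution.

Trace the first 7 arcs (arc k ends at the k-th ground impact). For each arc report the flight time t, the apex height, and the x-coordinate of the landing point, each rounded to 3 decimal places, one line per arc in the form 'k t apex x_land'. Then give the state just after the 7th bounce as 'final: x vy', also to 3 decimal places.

1 1.910 6.476 8.383
2 1.356 2.254 14.335
3 0.800 0.785 17.847
4 0.472 0.273 19.919
5 0.278 0.095 21.142
6 0.164 0.033 21.863
7 0.097 0.012 22.289
final: 22.289 0.281

Arc 1: start y=3.640, vy=7.460 → t=1.910, apex=6.476, x_land=8.383, impact vy=-11.272
  bounce: vy ← 0.59·11.272 = 6.651
Arc 2: start y=0.000, vy=6.651 → t=1.356, apex=2.254, x_land=14.335, impact vy=-6.651
  bounce: vy ← 0.59·6.651 = 3.924
Arc 3: start y=0.000, vy=3.924 → t=0.800, apex=0.785, x_land=17.847, impact vy=-3.924
  bounce: vy ← 0.59·3.924 = 2.315
Arc 4: start y=0.000, vy=2.315 → t=0.472, apex=0.273, x_land=19.919, impact vy=-2.315
  bounce: vy ← 0.59·2.315 = 1.366
Arc 5: start y=0.000, vy=1.366 → t=0.278, apex=0.095, x_land=21.142, impact vy=-1.366
  bounce: vy ← 0.59·1.366 = 0.806
Arc 6: start y=0.000, vy=0.806 → t=0.164, apex=0.033, x_land=21.863, impact vy=-0.806
  bounce: vy ← 0.59·0.806 = 0.475
Arc 7: start y=0.000, vy=0.475 → t=0.097, apex=0.012, x_land=22.289, impact vy=-0.475
  bounce: vy ← 0.59·0.475 = 0.281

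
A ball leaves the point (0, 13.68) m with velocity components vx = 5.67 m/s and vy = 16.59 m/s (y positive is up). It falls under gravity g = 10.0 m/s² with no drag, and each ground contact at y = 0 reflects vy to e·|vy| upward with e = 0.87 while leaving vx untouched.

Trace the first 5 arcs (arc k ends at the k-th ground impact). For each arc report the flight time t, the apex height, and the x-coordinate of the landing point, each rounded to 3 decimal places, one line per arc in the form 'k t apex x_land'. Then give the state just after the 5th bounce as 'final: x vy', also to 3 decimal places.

Arc 1: start y=13.680, vy=16.590 → t=4.002, apex=27.441, x_land=22.690, impact vy=-23.427
  bounce: vy ← 0.87·23.427 = 20.382
Arc 2: start y=0.000, vy=20.382 → t=4.076, apex=20.770, x_land=45.802, impact vy=-20.382
  bounce: vy ← 0.87·20.382 = 17.732
Arc 3: start y=0.000, vy=17.732 → t=3.546, apex=15.721, x_land=65.910, impact vy=-17.732
  bounce: vy ← 0.87·17.732 = 15.427
Arc 4: start y=0.000, vy=15.427 → t=3.085, apex=11.899, x_land=83.404, impact vy=-15.427
  bounce: vy ← 0.87·15.427 = 13.421
Arc 5: start y=0.000, vy=13.421 → t=2.684, apex=9.007, x_land=98.624, impact vy=-13.421
  bounce: vy ← 0.87·13.421 = 11.677

1 4.002 27.441 22.690
2 4.076 20.770 45.802
3 3.546 15.721 65.910
4 3.085 11.899 83.404
5 2.684 9.007 98.624
final: 98.624 11.677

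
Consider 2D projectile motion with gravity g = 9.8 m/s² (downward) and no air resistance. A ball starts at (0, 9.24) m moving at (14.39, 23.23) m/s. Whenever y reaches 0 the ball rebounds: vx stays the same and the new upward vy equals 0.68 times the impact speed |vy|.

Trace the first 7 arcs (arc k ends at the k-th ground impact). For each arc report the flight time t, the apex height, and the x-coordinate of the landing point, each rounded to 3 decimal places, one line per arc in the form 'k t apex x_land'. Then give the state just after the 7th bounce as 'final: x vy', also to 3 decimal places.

Arc 1: start y=9.240, vy=23.230 → t=5.110, apex=36.772, x_land=73.531, impact vy=-26.847
  bounce: vy ← 0.68·26.847 = 18.256
Arc 2: start y=0.000, vy=18.256 → t=3.726, apex=17.004, x_land=127.143, impact vy=-18.256
  bounce: vy ← 0.68·18.256 = 12.414
Arc 3: start y=0.000, vy=12.414 → t=2.533, apex=7.862, x_land=163.599, impact vy=-12.414
  bounce: vy ← 0.68·12.414 = 8.441
Arc 4: start y=0.000, vy=8.441 → t=1.723, apex=3.636, x_land=188.389, impact vy=-8.441
  bounce: vy ← 0.68·8.441 = 5.740
Arc 5: start y=0.000, vy=5.740 → t=1.171, apex=1.681, x_land=205.246, impact vy=-5.740
  bounce: vy ← 0.68·5.740 = 3.903
Arc 6: start y=0.000, vy=3.903 → t=0.797, apex=0.777, x_land=216.709, impact vy=-3.903
  bounce: vy ← 0.68·3.903 = 2.654
Arc 7: start y=0.000, vy=2.654 → t=0.542, apex=0.359, x_land=224.504, impact vy=-2.654
  bounce: vy ← 0.68·2.654 = 1.805

1 5.110 36.772 73.531
2 3.726 17.004 127.143
3 2.533 7.862 163.599
4 1.723 3.636 188.389
5 1.171 1.681 205.246
6 0.797 0.777 216.709
7 0.542 0.359 224.504
final: 224.504 1.805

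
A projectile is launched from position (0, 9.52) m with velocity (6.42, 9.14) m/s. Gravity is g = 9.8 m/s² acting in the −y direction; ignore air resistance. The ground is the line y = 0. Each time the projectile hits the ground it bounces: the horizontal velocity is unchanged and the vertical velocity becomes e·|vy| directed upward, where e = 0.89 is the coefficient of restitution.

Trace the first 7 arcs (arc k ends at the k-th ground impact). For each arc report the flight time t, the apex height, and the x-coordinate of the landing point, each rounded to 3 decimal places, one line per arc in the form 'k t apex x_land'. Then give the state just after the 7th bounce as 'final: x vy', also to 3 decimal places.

1 2.610 13.782 16.755
2 2.985 10.917 35.920
3 2.657 8.647 52.977
4 2.365 6.850 68.158
5 2.105 5.425 81.669
6 1.873 4.298 93.694
7 1.667 3.404 104.396
final: 104.396 7.270

Arc 1: start y=9.520, vy=9.140 → t=2.610, apex=13.782, x_land=16.755, impact vy=-16.436
  bounce: vy ← 0.89·16.436 = 14.628
Arc 2: start y=0.000, vy=14.628 → t=2.985, apex=10.917, x_land=35.920, impact vy=-14.628
  bounce: vy ← 0.89·14.628 = 13.019
Arc 3: start y=0.000, vy=13.019 → t=2.657, apex=8.647, x_land=52.977, impact vy=-13.019
  bounce: vy ← 0.89·13.019 = 11.587
Arc 4: start y=0.000, vy=11.587 → t=2.365, apex=6.850, x_land=68.158, impact vy=-11.587
  bounce: vy ← 0.89·11.587 = 10.312
Arc 5: start y=0.000, vy=10.312 → t=2.105, apex=5.425, x_land=81.669, impact vy=-10.312
  bounce: vy ← 0.89·10.312 = 9.178
Arc 6: start y=0.000, vy=9.178 → t=1.873, apex=4.298, x_land=93.694, impact vy=-9.178
  bounce: vy ← 0.89·9.178 = 8.168
Arc 7: start y=0.000, vy=8.168 → t=1.667, apex=3.404, x_land=104.396, impact vy=-8.168
  bounce: vy ← 0.89·8.168 = 7.270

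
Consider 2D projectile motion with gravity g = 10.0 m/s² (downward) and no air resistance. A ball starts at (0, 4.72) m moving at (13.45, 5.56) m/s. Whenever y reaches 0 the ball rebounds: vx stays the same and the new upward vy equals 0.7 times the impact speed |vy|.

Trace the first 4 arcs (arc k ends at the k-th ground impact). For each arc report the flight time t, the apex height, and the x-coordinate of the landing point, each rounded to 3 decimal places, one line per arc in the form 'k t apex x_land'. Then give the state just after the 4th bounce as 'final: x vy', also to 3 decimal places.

Arc 1: start y=4.720, vy=5.560 → t=1.675, apex=6.266, x_land=22.535, impact vy=-11.194
  bounce: vy ← 0.7·11.194 = 7.836
Arc 2: start y=0.000, vy=7.836 → t=1.567, apex=3.070, x_land=43.614, impact vy=-7.836
  bounce: vy ← 0.7·7.836 = 5.485
Arc 3: start y=0.000, vy=5.485 → t=1.097, apex=1.504, x_land=58.369, impact vy=-5.485
  bounce: vy ← 0.7·5.485 = 3.840
Arc 4: start y=0.000, vy=3.840 → t=0.768, apex=0.737, x_land=68.698, impact vy=-3.840
  bounce: vy ← 0.7·3.840 = 2.688

1 1.675 6.266 22.535
2 1.567 3.070 43.614
3 1.097 1.504 58.369
4 0.768 0.737 68.698
final: 68.698 2.688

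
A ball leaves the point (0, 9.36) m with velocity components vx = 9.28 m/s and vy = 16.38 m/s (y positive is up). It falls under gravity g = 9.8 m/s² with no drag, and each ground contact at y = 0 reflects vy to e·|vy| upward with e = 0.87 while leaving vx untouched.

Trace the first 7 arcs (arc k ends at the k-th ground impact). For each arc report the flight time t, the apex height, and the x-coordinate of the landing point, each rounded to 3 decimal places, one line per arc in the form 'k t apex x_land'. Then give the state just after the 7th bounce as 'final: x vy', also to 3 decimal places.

1 3.840 23.049 35.638
2 3.774 17.446 70.658
3 3.283 13.205 101.126
4 2.856 9.995 127.634
5 2.485 7.565 150.695
6 2.162 5.726 170.758
7 1.881 4.334 188.213
final: 188.213 8.018

Arc 1: start y=9.360, vy=16.380 → t=3.840, apex=23.049, x_land=35.638, impact vy=-21.255
  bounce: vy ← 0.87·21.255 = 18.492
Arc 2: start y=0.000, vy=18.492 → t=3.774, apex=17.446, x_land=70.658, impact vy=-18.492
  bounce: vy ← 0.87·18.492 = 16.088
Arc 3: start y=0.000, vy=16.088 → t=3.283, apex=13.205, x_land=101.126, impact vy=-16.088
  bounce: vy ← 0.87·16.088 = 13.996
Arc 4: start y=0.000, vy=13.996 → t=2.856, apex=9.995, x_land=127.634, impact vy=-13.996
  bounce: vy ← 0.87·13.996 = 12.177
Arc 5: start y=0.000, vy=12.177 → t=2.485, apex=7.565, x_land=150.695, impact vy=-12.177
  bounce: vy ← 0.87·12.177 = 10.594
Arc 6: start y=0.000, vy=10.594 → t=2.162, apex=5.726, x_land=170.758, impact vy=-10.594
  bounce: vy ← 0.87·10.594 = 9.217
Arc 7: start y=0.000, vy=9.217 → t=1.881, apex=4.334, x_land=188.213, impact vy=-9.217
  bounce: vy ← 0.87·9.217 = 8.018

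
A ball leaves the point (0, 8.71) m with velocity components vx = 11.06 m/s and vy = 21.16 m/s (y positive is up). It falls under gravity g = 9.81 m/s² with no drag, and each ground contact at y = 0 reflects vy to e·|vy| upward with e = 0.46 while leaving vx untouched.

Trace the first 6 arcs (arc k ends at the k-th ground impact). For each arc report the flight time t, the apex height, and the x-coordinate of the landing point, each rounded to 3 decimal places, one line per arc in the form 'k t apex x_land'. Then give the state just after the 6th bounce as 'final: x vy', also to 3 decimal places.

1 4.692 31.531 51.898
2 2.333 6.672 77.696
3 1.073 1.412 89.563
4 0.494 0.299 95.022
5 0.227 0.063 97.533
6 0.104 0.013 98.689
final: 98.689 0.236

Arc 1: start y=8.710, vy=21.160 → t=4.692, apex=31.531, x_land=51.898, impact vy=-24.872
  bounce: vy ← 0.46·24.872 = 11.441
Arc 2: start y=0.000, vy=11.441 → t=2.333, apex=6.672, x_land=77.696, impact vy=-11.441
  bounce: vy ← 0.46·11.441 = 5.263
Arc 3: start y=0.000, vy=5.263 → t=1.073, apex=1.412, x_land=89.563, impact vy=-5.263
  bounce: vy ← 0.46·5.263 = 2.421
Arc 4: start y=0.000, vy=2.421 → t=0.494, apex=0.299, x_land=95.022, impact vy=-2.421
  bounce: vy ← 0.46·2.421 = 1.114
Arc 5: start y=0.000, vy=1.114 → t=0.227, apex=0.063, x_land=97.533, impact vy=-1.114
  bounce: vy ← 0.46·1.114 = 0.512
Arc 6: start y=0.000, vy=0.512 → t=0.104, apex=0.013, x_land=98.689, impact vy=-0.512
  bounce: vy ← 0.46·0.512 = 0.236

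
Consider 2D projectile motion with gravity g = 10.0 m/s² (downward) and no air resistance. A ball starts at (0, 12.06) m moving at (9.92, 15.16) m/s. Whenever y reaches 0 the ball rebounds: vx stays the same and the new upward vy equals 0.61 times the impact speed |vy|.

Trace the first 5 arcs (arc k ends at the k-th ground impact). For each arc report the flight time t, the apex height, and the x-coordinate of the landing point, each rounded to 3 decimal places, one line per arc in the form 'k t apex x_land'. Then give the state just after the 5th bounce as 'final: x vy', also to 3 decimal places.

Arc 1: start y=12.060, vy=15.160 → t=3.686, apex=23.551, x_land=36.568, impact vy=-21.703
  bounce: vy ← 0.61·21.703 = 13.239
Arc 2: start y=0.000, vy=13.239 → t=2.648, apex=8.763, x_land=62.834, impact vy=-13.239
  bounce: vy ← 0.61·13.239 = 8.076
Arc 3: start y=0.000, vy=8.076 → t=1.615, apex=3.261, x_land=78.856, impact vy=-8.076
  bounce: vy ← 0.61·8.076 = 4.926
Arc 4: start y=0.000, vy=4.926 → t=0.985, apex=1.213, x_land=88.630, impact vy=-4.926
  bounce: vy ← 0.61·4.926 = 3.005
Arc 5: start y=0.000, vy=3.005 → t=0.601, apex=0.451, x_land=94.592, impact vy=-3.005
  bounce: vy ← 0.61·3.005 = 1.833

1 3.686 23.551 36.568
2 2.648 8.763 62.834
3 1.615 3.261 78.856
4 0.985 1.213 88.630
5 0.601 0.451 94.592
final: 94.592 1.833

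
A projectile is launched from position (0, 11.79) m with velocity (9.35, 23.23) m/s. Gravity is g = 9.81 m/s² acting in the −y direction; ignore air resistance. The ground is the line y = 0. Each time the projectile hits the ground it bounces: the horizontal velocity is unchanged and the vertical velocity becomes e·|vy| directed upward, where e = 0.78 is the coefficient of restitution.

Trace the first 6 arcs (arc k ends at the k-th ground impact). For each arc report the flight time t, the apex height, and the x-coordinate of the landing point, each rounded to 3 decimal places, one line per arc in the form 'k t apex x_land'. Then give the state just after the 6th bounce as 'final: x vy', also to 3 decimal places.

1 5.198 39.294 48.605
2 4.415 23.907 89.889
3 3.444 14.545 122.090
4 2.686 8.849 147.207
5 2.095 5.384 166.799
6 1.634 3.275 182.080
final: 182.080 6.253

Arc 1: start y=11.790, vy=23.230 → t=5.198, apex=39.294, x_land=48.605, impact vy=-27.766
  bounce: vy ← 0.78·27.766 = 21.658
Arc 2: start y=0.000, vy=21.658 → t=4.415, apex=23.907, x_land=89.889, impact vy=-21.658
  bounce: vy ← 0.78·21.658 = 16.893
Arc 3: start y=0.000, vy=16.893 → t=3.444, apex=14.545, x_land=122.090, impact vy=-16.893
  bounce: vy ← 0.78·16.893 = 13.176
Arc 4: start y=0.000, vy=13.176 → t=2.686, apex=8.849, x_land=147.207, impact vy=-13.176
  bounce: vy ← 0.78·13.176 = 10.278
Arc 5: start y=0.000, vy=10.278 → t=2.095, apex=5.384, x_land=166.799, impact vy=-10.278
  bounce: vy ← 0.78·10.278 = 8.017
Arc 6: start y=0.000, vy=8.017 → t=1.634, apex=3.275, x_land=182.080, impact vy=-8.017
  bounce: vy ← 0.78·8.017 = 6.253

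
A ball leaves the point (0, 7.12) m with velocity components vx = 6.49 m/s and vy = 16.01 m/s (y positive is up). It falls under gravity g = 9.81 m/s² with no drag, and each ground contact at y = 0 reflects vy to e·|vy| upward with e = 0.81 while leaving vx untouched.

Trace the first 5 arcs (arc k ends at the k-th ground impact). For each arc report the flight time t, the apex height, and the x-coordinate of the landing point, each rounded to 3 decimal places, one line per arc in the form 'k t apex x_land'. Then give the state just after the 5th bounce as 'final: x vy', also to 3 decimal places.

1 3.661 20.184 23.757
2 3.286 13.243 45.085
3 2.662 8.689 62.360
4 2.156 5.701 76.354
5 1.746 3.740 87.688
final: 87.688 6.939

Arc 1: start y=7.120, vy=16.010 → t=3.661, apex=20.184, x_land=23.757, impact vy=-19.900
  bounce: vy ← 0.81·19.900 = 16.119
Arc 2: start y=0.000, vy=16.119 → t=3.286, apex=13.243, x_land=45.085, impact vy=-16.119
  bounce: vy ← 0.81·16.119 = 13.056
Arc 3: start y=0.000, vy=13.056 → t=2.662, apex=8.689, x_land=62.360, impact vy=-13.056
  bounce: vy ← 0.81·13.056 = 10.576
Arc 4: start y=0.000, vy=10.576 → t=2.156, apex=5.701, x_land=76.354, impact vy=-10.576
  bounce: vy ← 0.81·10.576 = 8.566
Arc 5: start y=0.000, vy=8.566 → t=1.746, apex=3.740, x_land=87.688, impact vy=-8.566
  bounce: vy ← 0.81·8.566 = 6.939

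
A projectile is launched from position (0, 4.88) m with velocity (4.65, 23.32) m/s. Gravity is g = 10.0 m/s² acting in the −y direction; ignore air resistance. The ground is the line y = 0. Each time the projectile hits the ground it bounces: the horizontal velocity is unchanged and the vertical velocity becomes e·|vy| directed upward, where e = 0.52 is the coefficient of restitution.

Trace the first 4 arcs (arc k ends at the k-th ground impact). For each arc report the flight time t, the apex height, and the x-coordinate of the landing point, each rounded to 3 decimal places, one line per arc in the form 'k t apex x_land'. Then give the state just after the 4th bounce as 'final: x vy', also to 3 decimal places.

1 4.865 32.071 22.621
2 2.634 8.672 34.868
3 1.370 2.345 41.237
4 0.712 0.634 44.549
final: 44.549 1.852

Arc 1: start y=4.880, vy=23.320 → t=4.865, apex=32.071, x_land=22.621, impact vy=-25.326
  bounce: vy ← 0.52·25.326 = 13.170
Arc 2: start y=0.000, vy=13.170 → t=2.634, apex=8.672, x_land=34.868, impact vy=-13.170
  bounce: vy ← 0.52·13.170 = 6.848
Arc 3: start y=0.000, vy=6.848 → t=1.370, apex=2.345, x_land=41.237, impact vy=-6.848
  bounce: vy ← 0.52·6.848 = 3.561
Arc 4: start y=0.000, vy=3.561 → t=0.712, apex=0.634, x_land=44.549, impact vy=-3.561
  bounce: vy ← 0.52·3.561 = 1.852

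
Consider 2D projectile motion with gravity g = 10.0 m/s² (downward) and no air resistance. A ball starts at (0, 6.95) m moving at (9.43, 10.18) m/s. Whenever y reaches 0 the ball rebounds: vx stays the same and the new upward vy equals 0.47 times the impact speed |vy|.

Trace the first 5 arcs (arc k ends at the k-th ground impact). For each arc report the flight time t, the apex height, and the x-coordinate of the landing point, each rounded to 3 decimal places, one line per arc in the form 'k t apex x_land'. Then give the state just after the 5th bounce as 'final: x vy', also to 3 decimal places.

Arc 1: start y=6.950, vy=10.180 → t=2.576, apex=12.132, x_land=24.289, impact vy=-15.577
  bounce: vy ← 0.47·15.577 = 7.321
Arc 2: start y=0.000, vy=7.321 → t=1.464, apex=2.680, x_land=38.096, impact vy=-7.321
  bounce: vy ← 0.47·7.321 = 3.441
Arc 3: start y=0.000, vy=3.441 → t=0.688, apex=0.592, x_land=44.586, impact vy=-3.441
  bounce: vy ← 0.47·3.441 = 1.617
Arc 4: start y=0.000, vy=1.617 → t=0.323, apex=0.131, x_land=47.636, impact vy=-1.617
  bounce: vy ← 0.47·1.617 = 0.760
Arc 5: start y=0.000, vy=0.760 → t=0.152, apex=0.029, x_land=49.069, impact vy=-0.760
  bounce: vy ← 0.47·0.760 = 0.357

1 2.576 12.132 24.289
2 1.464 2.680 38.096
3 0.688 0.592 44.586
4 0.323 0.131 47.636
5 0.152 0.029 49.069
final: 49.069 0.357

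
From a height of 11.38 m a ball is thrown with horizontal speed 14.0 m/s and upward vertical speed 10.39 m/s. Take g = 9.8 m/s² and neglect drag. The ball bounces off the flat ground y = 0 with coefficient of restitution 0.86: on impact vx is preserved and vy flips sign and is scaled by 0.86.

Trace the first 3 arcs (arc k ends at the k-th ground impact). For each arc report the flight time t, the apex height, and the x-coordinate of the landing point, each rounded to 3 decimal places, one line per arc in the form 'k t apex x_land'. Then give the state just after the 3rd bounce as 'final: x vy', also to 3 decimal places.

Arc 1: start y=11.380, vy=10.390 → t=2.917, apex=16.888, x_land=40.833, impact vy=-18.193
  bounce: vy ← 0.86·18.193 = 15.646
Arc 2: start y=0.000, vy=15.646 → t=3.193, apex=12.490, x_land=85.537, impact vy=-15.646
  bounce: vy ← 0.86·15.646 = 13.456
Arc 3: start y=0.000, vy=13.456 → t=2.746, apex=9.238, x_land=123.983, impact vy=-13.456
  bounce: vy ← 0.86·13.456 = 11.572

1 2.917 16.888 40.833
2 3.193 12.490 85.537
3 2.746 9.238 123.983
final: 123.983 11.572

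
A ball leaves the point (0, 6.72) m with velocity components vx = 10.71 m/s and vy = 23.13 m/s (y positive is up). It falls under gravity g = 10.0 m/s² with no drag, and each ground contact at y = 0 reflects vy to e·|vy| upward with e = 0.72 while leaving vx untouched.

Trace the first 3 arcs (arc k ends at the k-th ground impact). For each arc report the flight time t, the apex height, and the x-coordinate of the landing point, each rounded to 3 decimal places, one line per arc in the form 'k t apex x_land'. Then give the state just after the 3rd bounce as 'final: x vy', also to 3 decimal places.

1 4.900 33.470 52.482
2 3.726 17.351 92.384
3 2.682 8.995 121.113
final: 121.113 9.657

Arc 1: start y=6.720, vy=23.130 → t=4.900, apex=33.470, x_land=52.482, impact vy=-25.873
  bounce: vy ← 0.72·25.873 = 18.628
Arc 2: start y=0.000, vy=18.628 → t=3.726, apex=17.351, x_land=92.384, impact vy=-18.628
  bounce: vy ← 0.72·18.628 = 13.412
Arc 3: start y=0.000, vy=13.412 → t=2.682, apex=8.995, x_land=121.113, impact vy=-13.412
  bounce: vy ← 0.72·13.412 = 9.657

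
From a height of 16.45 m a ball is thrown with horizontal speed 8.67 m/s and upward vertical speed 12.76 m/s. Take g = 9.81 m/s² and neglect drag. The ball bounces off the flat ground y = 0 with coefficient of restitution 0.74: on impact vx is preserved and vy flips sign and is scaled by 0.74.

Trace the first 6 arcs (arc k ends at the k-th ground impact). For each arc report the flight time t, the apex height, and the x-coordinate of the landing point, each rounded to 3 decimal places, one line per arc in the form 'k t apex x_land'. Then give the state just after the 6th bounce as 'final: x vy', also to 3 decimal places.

Arc 1: start y=16.450, vy=12.760 → t=3.547, apex=24.749, x_land=30.752, impact vy=-22.036
  bounce: vy ← 0.74·22.036 = 16.306
Arc 2: start y=0.000, vy=16.306 → t=3.324, apex=13.552, x_land=59.575, impact vy=-16.306
  bounce: vy ← 0.74·16.306 = 12.067
Arc 3: start y=0.000, vy=12.067 → t=2.460, apex=7.421, x_land=80.904, impact vy=-12.067
  bounce: vy ← 0.74·12.067 = 8.929
Arc 4: start y=0.000, vy=8.929 → t=1.820, apex=4.064, x_land=96.687, impact vy=-8.929
  bounce: vy ← 0.74·8.929 = 6.608
Arc 5: start y=0.000, vy=6.608 → t=1.347, apex=2.225, x_land=108.367, impact vy=-6.608
  bounce: vy ← 0.74·6.608 = 4.890
Arc 6: start y=0.000, vy=4.890 → t=0.997, apex=1.219, x_land=117.010, impact vy=-4.890
  bounce: vy ← 0.74·4.890 = 3.618

1 3.547 24.749 30.752
2 3.324 13.552 59.575
3 2.460 7.421 80.904
4 1.820 4.064 96.687
5 1.347 2.225 108.367
6 0.997 1.219 117.010
final: 117.010 3.618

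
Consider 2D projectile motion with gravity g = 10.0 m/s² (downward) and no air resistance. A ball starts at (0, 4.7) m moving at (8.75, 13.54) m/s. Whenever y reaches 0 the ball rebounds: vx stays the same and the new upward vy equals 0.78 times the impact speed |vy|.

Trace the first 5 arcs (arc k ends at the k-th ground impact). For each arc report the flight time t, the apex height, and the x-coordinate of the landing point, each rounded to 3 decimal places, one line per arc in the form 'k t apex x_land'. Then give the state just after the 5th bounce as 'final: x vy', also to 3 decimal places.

Arc 1: start y=4.700, vy=13.540 → t=3.019, apex=13.867, x_land=26.419, impact vy=-16.653
  bounce: vy ← 0.78·16.653 = 12.990
Arc 2: start y=0.000, vy=12.990 → t=2.598, apex=8.436, x_land=49.151, impact vy=-12.990
  bounce: vy ← 0.78·12.990 = 10.132
Arc 3: start y=0.000, vy=10.132 → t=2.026, apex=5.133, x_land=66.882, impact vy=-10.132
  bounce: vy ← 0.78·10.132 = 7.903
Arc 4: start y=0.000, vy=7.903 → t=1.581, apex=3.123, x_land=80.712, impact vy=-7.903
  bounce: vy ← 0.78·7.903 = 6.164
Arc 5: start y=0.000, vy=6.164 → t=1.233, apex=1.900, x_land=91.499, impact vy=-6.164
  bounce: vy ← 0.78·6.164 = 4.808

1 3.019 13.867 26.419
2 2.598 8.436 49.151
3 2.026 5.133 66.882
4 1.581 3.123 80.712
5 1.233 1.900 91.499
final: 91.499 4.808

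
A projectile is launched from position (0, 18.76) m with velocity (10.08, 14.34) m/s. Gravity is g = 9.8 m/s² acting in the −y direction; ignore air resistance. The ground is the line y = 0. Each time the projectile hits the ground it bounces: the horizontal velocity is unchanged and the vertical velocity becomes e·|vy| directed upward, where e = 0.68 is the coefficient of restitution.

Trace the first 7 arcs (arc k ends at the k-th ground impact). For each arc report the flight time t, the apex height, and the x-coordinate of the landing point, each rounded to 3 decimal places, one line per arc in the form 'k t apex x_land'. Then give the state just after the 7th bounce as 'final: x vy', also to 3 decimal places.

Arc 1: start y=18.760, vy=14.340 → t=3.907, apex=29.252, x_land=39.378, impact vy=-23.944
  bounce: vy ← 0.68·23.944 = 16.282
Arc 2: start y=0.000, vy=16.282 → t=3.323, apex=13.526, x_land=72.873, impact vy=-16.282
  bounce: vy ← 0.68·16.282 = 11.072
Arc 3: start y=0.000, vy=11.072 → t=2.260, apex=6.254, x_land=95.649, impact vy=-11.072
  bounce: vy ← 0.68·11.072 = 7.529
Arc 4: start y=0.000, vy=7.529 → t=1.537, apex=2.892, x_land=111.137, impact vy=-7.529
  bounce: vy ← 0.68·7.529 = 5.120
Arc 5: start y=0.000, vy=5.120 → t=1.045, apex=1.337, x_land=121.669, impact vy=-5.120
  bounce: vy ← 0.68·5.120 = 3.481
Arc 6: start y=0.000, vy=3.481 → t=0.710, apex=0.618, x_land=128.831, impact vy=-3.481
  bounce: vy ← 0.68·3.481 = 2.367
Arc 7: start y=0.000, vy=2.367 → t=0.483, apex=0.286, x_land=133.701, impact vy=-2.367
  bounce: vy ← 0.68·2.367 = 1.610

1 3.907 29.252 39.378
2 3.323 13.526 72.873
3 2.260 6.254 95.649
4 1.537 2.892 111.137
5 1.045 1.337 121.669
6 0.710 0.618 128.831
7 0.483 0.286 133.701
final: 133.701 1.610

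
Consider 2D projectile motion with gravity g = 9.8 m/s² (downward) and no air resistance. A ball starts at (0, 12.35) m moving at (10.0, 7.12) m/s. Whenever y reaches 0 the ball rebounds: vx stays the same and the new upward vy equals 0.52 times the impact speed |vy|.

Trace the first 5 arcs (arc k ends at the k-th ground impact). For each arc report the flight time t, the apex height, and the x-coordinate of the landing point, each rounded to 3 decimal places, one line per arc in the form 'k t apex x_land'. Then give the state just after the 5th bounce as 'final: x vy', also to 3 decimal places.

Arc 1: start y=12.350, vy=7.120 → t=2.472, apex=14.936, x_land=24.725, impact vy=-17.110
  bounce: vy ← 0.52·17.110 = 8.897
Arc 2: start y=0.000, vy=8.897 → t=1.816, apex=4.039, x_land=42.882, impact vy=-8.897
  bounce: vy ← 0.52·8.897 = 4.627
Arc 3: start y=0.000, vy=4.627 → t=0.944, apex=1.092, x_land=52.324, impact vy=-4.627
  bounce: vy ← 0.52·4.627 = 2.406
Arc 4: start y=0.000, vy=2.406 → t=0.491, apex=0.295, x_land=57.234, impact vy=-2.406
  bounce: vy ← 0.52·2.406 = 1.251
Arc 5: start y=0.000, vy=1.251 → t=0.255, apex=0.080, x_land=59.787, impact vy=-1.251
  bounce: vy ← 0.52·1.251 = 0.651

1 2.472 14.936 24.725
2 1.816 4.039 42.882
3 0.944 1.092 52.324
4 0.491 0.295 57.234
5 0.255 0.080 59.787
final: 59.787 0.651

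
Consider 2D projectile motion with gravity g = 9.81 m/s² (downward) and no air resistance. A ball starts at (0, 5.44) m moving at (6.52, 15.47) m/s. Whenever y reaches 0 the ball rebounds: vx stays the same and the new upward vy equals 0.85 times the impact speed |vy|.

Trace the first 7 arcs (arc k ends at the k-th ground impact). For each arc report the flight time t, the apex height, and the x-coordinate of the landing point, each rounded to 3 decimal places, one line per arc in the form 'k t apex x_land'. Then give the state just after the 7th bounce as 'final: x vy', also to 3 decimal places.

Arc 1: start y=5.440, vy=15.470 → t=3.473, apex=17.638, x_land=22.646, impact vy=-18.603
  bounce: vy ← 0.85·18.603 = 15.812
Arc 2: start y=0.000, vy=15.812 → t=3.224, apex=12.743, x_land=43.664, impact vy=-15.812
  bounce: vy ← 0.85·15.812 = 13.440
Arc 3: start y=0.000, vy=13.440 → t=2.740, apex=9.207, x_land=61.530, impact vy=-13.440
  bounce: vy ← 0.85·13.440 = 11.424
Arc 4: start y=0.000, vy=11.424 → t=2.329, apex=6.652, x_land=76.715, impact vy=-11.424
  bounce: vy ← 0.85·11.424 = 9.711
Arc 5: start y=0.000, vy=9.711 → t=1.980, apex=4.806, x_land=89.623, impact vy=-9.711
  bounce: vy ← 0.85·9.711 = 8.254
Arc 6: start y=0.000, vy=8.254 → t=1.683, apex=3.472, x_land=100.595, impact vy=-8.254
  bounce: vy ← 0.85·8.254 = 7.016
Arc 7: start y=0.000, vy=7.016 → t=1.430, apex=2.509, x_land=109.921, impact vy=-7.016
  bounce: vy ← 0.85·7.016 = 5.964

1 3.473 17.638 22.646
2 3.224 12.743 43.664
3 2.740 9.207 61.530
4 2.329 6.652 76.715
5 1.980 4.806 89.623
6 1.683 3.472 100.595
7 1.430 2.509 109.921
final: 109.921 5.964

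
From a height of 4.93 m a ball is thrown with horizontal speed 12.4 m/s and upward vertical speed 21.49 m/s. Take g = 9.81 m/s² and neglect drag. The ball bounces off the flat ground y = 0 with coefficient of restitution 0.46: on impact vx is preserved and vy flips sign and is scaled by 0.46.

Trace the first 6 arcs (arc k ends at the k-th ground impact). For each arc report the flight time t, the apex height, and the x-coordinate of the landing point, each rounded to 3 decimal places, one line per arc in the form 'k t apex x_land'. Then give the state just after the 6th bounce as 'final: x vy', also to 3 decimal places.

Arc 1: start y=4.930, vy=21.490 → t=4.600, apex=28.468, x_land=57.037, impact vy=-23.634
  bounce: vy ← 0.46·23.634 = 10.871
Arc 2: start y=0.000, vy=10.871 → t=2.216, apex=6.024, x_land=84.520, impact vy=-10.871
  bounce: vy ← 0.46·10.871 = 5.001
Arc 3: start y=0.000, vy=5.001 → t=1.020, apex=1.275, x_land=97.163, impact vy=-5.001
  bounce: vy ← 0.46·5.001 = 2.300
Arc 4: start y=0.000, vy=2.300 → t=0.469, apex=0.270, x_land=102.978, impact vy=-2.300
  bounce: vy ← 0.46·2.300 = 1.058
Arc 5: start y=0.000, vy=1.058 → t=0.216, apex=0.057, x_land=105.653, impact vy=-1.058
  bounce: vy ← 0.46·1.058 = 0.487
Arc 6: start y=0.000, vy=0.487 → t=0.099, apex=0.012, x_land=106.884, impact vy=-0.487
  bounce: vy ← 0.46·0.487 = 0.224

1 4.600 28.468 57.037
2 2.216 6.024 84.520
3 1.020 1.275 97.163
4 0.469 0.270 102.978
5 0.216 0.057 105.653
6 0.099 0.012 106.884
final: 106.884 0.224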